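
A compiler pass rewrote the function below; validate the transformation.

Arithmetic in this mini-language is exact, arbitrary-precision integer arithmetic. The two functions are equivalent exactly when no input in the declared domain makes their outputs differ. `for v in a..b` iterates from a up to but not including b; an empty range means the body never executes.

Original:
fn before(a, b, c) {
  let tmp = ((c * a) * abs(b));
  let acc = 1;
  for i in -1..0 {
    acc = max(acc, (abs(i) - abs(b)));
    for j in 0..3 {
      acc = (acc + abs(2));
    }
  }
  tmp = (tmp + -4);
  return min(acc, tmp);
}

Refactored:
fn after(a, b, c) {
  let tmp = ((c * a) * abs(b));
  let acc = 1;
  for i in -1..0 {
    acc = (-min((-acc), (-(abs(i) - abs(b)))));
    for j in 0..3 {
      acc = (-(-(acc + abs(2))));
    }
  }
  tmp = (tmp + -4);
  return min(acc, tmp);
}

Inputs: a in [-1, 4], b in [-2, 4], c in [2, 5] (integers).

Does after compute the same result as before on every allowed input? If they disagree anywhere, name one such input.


Reading the diff, among the changes: min/max/abs usage differs.
Spot check at a=-1, b=0, c=5 — before: tmp becomes 0; next acc becomes 1; next at i=-1:; next acc becomes 1; next at j=0:; next acc becomes 3; next at j=1:; next acc becomes 5; next at j=2:; next acc becomes 7; next tmp becomes -4; next final value -4. after: tmp becomes 0; next acc becomes 1; next at i=-1:; next acc becomes 1; next at j=0:; next acc becomes 3; next at j=1:; next acc becomes 5; next at j=2:; next acc becomes 7; next tmp becomes -4; next final value -4. Both give -4.
Sweeping the whole domain (168 inputs) finds no disagreement.
verdict: equivalent


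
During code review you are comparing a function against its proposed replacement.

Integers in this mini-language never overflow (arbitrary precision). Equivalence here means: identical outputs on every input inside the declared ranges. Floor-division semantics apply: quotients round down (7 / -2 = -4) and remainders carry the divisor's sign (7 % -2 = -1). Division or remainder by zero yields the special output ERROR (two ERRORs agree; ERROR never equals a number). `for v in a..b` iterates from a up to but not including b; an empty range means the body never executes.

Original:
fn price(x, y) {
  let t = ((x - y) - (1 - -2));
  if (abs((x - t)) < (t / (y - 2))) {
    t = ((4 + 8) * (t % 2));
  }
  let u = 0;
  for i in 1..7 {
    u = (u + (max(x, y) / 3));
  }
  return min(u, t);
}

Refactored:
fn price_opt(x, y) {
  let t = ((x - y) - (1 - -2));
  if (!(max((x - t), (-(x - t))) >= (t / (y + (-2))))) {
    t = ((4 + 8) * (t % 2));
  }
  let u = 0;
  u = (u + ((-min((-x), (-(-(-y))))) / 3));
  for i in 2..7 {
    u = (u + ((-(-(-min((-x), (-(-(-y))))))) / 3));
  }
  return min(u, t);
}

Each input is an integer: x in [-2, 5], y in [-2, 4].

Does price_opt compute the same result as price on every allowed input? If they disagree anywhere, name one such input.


Equivalent — the differences include loop structure differs, plus boolean connective usage differs, plus min/max/abs usage differs, plus arithmetic usage differs, plus comparison usage differs, plus statement counts differ, plus constant usage differs, yet no declared input distinguishes the two.
One worked example (x=4, y=1) — price: t := 0 | (abs((x - t)) < (t / (y - 2))): false | u := 0 | iter i=1: | u := 1 | iter i=2: | u := 2 | iter i=3: | u := 3 | iter i=4: | u := 4 | iter i=5: | u := 5 | iter i=6: | u := 6 | result 0; price_opt: t := 0 | (!(max((x - t), (-(x - t))) >= (t / (y + (-2))))): false | u := 0 | u := 1 | iter i=2: | u := 2 | iter i=3: | u := 3 | iter i=4: | u := 4 | iter i=5: | u := 5 | iter i=6: | u := 6 | result 0; agreement on 0.
Across all 56 domain points the two functions coincide.
verdict: equivalent


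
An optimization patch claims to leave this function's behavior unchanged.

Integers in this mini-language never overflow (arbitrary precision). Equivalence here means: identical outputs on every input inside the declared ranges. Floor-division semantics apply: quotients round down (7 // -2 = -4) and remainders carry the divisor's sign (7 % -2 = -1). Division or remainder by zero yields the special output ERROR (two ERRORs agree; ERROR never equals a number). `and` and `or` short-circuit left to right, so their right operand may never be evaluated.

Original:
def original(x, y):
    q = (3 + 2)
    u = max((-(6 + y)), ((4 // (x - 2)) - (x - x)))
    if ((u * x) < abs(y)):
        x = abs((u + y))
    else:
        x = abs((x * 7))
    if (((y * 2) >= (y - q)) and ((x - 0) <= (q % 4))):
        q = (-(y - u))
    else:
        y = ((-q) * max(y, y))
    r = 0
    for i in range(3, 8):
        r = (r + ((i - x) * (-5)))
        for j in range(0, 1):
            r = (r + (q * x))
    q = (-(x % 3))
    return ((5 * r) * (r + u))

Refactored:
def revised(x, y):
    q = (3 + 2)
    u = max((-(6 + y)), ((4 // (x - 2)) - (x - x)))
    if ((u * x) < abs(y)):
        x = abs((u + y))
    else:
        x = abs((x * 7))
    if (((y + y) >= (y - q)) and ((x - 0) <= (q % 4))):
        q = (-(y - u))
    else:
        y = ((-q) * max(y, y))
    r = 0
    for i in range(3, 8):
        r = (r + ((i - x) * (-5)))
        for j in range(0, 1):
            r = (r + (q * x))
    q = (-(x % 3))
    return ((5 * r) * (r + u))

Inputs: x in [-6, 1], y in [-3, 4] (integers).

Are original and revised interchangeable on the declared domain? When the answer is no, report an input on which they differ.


This is a faithful refactor — arithmetic usage differs; constant usage differs, but the computed results match everywhere.
Spot check at x=-3, y=2 — original: q := 5 | u := -1 | ((u * x) < abs(y)): false | x := 21 | (((y * 2) >= (y - q)) and ((x - 0) <= (q % 4))): false | y := -10 | r := 0 | iter i=3: | r := 90 | iter j=0: | r := 195 | iter i=4: | r := 280 | iter j=0: | r := 385 | iter i=5: | r := 465 | iter j=0: | r := 570 | iter i=6: | r := 645 | iter j=0: | r := 750 | iter i=7: | r := 820 | iter j=0: | r := 925 | q := 0 | result 4273500. revised: q := 5 | u := -1 | ((u * x) < abs(y)): false | x := 21 | (((y + y) >= (y - q)) and ((x - 0) <= (q % 4))): false | y := -10 | r := 0 | iter i=3: | r := 90 | iter j=0: | r := 195 | iter i=4: | r := 280 | iter j=0: | r := 385 | iter i=5: | r := 465 | iter j=0: | r := 570 | iter i=6: | r := 645 | iter j=0: | r := 750 | iter i=7: | r := 820 | iter j=0: | r := 925 | q := 0 | result 4273500. Both give 4273500.
Sweeping the whole domain (64 inputs) finds no disagreement.
verdict: equivalent


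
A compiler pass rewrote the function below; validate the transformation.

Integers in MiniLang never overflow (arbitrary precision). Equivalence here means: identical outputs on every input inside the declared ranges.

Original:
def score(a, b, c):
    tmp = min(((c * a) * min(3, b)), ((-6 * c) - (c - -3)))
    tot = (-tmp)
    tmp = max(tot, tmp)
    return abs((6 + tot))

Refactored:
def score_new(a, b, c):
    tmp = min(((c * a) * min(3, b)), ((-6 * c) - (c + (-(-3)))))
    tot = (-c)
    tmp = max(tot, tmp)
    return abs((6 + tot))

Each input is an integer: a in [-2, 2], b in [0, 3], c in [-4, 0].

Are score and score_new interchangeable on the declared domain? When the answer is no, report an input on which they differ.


Not equivalent: a=-2, b=0, c=-4 separates them (6 vs 10).
score: tmp=0, then tot=0, then tmp=0, then returns 6
score_new: tmp=0, then tot=4, then tmp=4, then returns 10
verdict: not equivalent; witness: a=-2, b=0, c=-4


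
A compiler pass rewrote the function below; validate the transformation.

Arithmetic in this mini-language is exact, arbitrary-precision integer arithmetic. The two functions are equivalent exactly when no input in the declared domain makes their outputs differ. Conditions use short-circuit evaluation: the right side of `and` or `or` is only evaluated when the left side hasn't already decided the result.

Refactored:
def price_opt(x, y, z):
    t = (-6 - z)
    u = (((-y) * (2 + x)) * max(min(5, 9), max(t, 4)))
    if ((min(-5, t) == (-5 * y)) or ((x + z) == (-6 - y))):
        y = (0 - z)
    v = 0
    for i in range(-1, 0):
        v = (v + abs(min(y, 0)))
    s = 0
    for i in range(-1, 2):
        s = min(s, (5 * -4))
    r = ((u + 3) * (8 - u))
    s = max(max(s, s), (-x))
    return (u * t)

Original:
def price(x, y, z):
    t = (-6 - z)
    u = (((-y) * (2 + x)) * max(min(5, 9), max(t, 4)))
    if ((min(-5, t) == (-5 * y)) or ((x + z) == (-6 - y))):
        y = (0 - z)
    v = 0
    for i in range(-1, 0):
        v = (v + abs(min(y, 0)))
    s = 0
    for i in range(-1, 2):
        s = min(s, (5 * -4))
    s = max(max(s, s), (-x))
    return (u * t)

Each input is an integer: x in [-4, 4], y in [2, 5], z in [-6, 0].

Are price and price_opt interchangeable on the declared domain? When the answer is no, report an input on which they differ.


Equivalent — the differences include arithmetic usage differs; also constant usage differs; also statement counts differ; also local variable names differ, yet no declared input distinguishes the two.
Spot check at x=2, y=5, z=-4 — price: t=-2, then u=-100, then ((min(-5, t) == (-5 * y)) or ((x + z) == (-6 - y))) is false, then v=0, then (i=-1), then v=0, then s=0, then (i=-1), then s=-20, then (i=0), then s=-20, then (i=1), then s=-20, then s=-2, then returns 200. price_opt: t=-2, then u=-100, then ((min(-5, t) == (-5 * y)) or ((x + z) == (-6 - y))) is false, then v=0, then (i=-1), then v=0, then s=0, then (i=-1), then s=-20, then (i=0), then s=-20, then (i=1), then s=-20, then r=-10476, then s=-2, then returns 200. Both give 200.
Every one of the 252 inputs gives matching results.
verdict: equivalent


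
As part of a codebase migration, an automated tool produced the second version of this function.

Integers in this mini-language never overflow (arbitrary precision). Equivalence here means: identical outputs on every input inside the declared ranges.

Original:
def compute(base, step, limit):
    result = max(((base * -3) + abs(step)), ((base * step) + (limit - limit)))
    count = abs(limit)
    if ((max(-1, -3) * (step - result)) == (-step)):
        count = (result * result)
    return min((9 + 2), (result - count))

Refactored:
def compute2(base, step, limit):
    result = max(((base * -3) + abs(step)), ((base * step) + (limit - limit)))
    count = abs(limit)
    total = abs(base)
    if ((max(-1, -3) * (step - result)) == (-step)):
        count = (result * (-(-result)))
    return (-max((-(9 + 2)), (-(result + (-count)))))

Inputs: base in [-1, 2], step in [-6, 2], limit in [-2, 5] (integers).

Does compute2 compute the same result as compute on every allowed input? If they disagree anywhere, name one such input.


Changes here: local variable names differ; and min/max/abs usage differs; and arithmetic usage differs; and statement counts differ; the full 288-point sweep finds no disagreement.
verdict: equivalent


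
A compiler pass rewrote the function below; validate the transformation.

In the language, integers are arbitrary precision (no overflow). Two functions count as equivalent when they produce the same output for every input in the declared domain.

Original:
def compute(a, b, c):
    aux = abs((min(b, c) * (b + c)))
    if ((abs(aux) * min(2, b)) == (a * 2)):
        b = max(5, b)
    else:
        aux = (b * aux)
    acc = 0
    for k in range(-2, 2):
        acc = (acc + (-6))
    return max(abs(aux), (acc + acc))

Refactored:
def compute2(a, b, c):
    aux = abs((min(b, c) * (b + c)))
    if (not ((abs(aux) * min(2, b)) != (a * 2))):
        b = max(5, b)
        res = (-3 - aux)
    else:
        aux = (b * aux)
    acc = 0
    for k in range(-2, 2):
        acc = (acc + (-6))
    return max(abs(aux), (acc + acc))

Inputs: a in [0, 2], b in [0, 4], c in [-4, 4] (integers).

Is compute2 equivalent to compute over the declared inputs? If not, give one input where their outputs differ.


Although local variable names differ, and boolean connective usage differs, and constant usage differs, and arithmetic usage differs, and comparison usage differs, and statement counts differ, 135/135 inputs agree.
verdict: equivalent


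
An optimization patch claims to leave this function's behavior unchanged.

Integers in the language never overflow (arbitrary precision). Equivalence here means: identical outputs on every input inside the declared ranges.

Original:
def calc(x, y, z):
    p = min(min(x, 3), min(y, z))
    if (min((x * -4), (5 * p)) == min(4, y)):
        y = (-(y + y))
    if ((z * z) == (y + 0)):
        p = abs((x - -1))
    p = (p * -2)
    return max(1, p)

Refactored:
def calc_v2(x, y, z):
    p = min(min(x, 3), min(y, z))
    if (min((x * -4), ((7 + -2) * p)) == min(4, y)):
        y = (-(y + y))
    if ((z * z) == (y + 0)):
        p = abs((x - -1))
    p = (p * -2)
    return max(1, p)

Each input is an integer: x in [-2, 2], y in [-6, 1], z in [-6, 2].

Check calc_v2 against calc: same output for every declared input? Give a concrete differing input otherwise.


Reading the diff, among the changes: arithmetic usage differs, and constant usage differs.
As a probe, take x=0, y=-3, z=0: calc runs p=-3, then (min((x * -4), (5 * p)) == min(4, y)) is false, then ((z * z) == (y + 0)) is false, then p=6, then returns 6; calc_v2 runs p=-3, then (min((x * -4), ((7 + -2) * p)) == min(4, y)) is false, then ((z * z) == (y + 0)) is false, then p=6, then returns 6; both end at 6.
Across all 360 domain points the two functions coincide.
verdict: equivalent


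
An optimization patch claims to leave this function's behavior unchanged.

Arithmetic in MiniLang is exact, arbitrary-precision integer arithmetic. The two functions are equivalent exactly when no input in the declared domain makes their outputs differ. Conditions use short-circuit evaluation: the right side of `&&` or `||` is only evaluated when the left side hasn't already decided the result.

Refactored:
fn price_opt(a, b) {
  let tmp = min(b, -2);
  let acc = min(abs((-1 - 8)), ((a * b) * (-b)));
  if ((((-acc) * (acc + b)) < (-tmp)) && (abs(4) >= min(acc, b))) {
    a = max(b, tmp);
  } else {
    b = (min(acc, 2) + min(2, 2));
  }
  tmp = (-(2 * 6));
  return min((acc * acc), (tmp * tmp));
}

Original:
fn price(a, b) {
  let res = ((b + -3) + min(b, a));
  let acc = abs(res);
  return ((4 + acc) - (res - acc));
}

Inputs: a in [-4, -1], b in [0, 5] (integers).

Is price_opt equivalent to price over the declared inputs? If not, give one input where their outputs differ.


Consider the input a=-4, b=0.
price: res=-7, then acc=7, then returns 25
price_opt: tmp=-2, then acc=0, then ((((-acc) * (acc + b)) < (-tmp)) && (abs(4) >= min(acc, b))) is true, then a=0, then tmp=-12, then returns 0
25 vs 0 — the two versions disagree here.
verdict: not equivalent; witness: a=-4, b=0


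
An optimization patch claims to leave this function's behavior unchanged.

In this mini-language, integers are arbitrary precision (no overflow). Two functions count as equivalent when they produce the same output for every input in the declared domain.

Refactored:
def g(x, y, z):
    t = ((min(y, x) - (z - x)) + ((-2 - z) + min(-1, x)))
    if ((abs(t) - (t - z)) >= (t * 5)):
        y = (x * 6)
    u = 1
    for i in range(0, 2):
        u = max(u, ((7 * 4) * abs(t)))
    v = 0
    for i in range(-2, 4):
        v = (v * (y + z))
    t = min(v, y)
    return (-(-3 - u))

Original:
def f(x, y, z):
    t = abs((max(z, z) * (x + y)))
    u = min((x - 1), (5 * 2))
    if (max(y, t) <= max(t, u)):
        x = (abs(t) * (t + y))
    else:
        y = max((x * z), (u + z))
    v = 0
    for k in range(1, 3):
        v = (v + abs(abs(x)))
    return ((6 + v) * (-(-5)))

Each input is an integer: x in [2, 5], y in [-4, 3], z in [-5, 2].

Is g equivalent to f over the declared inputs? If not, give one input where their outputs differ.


The rewrite breaks on x=2, y=-4, z=-5, where the results are 630 and 143.
f: t := 10 | u := 1 | (max(y, t) <= max(t, u)): true | x := 60 | v := 0 | iter k=1: | v := 60 | iter k=2: | v := 120 | result 630
g: t := 5 | ((abs(t) - (t - z)) >= (t * 5)): false | u := 1 | iter i=0: | u := 140 | iter i=1: | u := 140 | v := 0 | iter i=-2: | v := 0 | iter i=-1: | v := 0 | iter i=0: | v := 0 | iter i=1: | v := 0 | iter i=2: | v := 0 | iter i=3: | v := 0 | t := -4 | result 143
verdict: not equivalent; witness: x=2, y=-4, z=-5


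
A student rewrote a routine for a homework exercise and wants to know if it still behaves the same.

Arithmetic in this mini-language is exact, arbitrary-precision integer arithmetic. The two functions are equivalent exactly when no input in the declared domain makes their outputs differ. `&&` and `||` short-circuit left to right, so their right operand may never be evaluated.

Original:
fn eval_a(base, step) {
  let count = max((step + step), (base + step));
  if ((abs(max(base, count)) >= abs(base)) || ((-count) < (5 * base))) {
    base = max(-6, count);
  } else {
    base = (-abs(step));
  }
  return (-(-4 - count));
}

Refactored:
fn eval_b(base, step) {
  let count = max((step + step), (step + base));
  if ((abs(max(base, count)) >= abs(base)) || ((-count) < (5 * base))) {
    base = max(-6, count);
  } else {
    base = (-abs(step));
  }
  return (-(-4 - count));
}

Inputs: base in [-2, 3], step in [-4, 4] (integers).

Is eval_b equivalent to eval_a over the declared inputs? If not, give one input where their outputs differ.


Although same computation, different form, 54/54 inputs agree.
verdict: equivalent


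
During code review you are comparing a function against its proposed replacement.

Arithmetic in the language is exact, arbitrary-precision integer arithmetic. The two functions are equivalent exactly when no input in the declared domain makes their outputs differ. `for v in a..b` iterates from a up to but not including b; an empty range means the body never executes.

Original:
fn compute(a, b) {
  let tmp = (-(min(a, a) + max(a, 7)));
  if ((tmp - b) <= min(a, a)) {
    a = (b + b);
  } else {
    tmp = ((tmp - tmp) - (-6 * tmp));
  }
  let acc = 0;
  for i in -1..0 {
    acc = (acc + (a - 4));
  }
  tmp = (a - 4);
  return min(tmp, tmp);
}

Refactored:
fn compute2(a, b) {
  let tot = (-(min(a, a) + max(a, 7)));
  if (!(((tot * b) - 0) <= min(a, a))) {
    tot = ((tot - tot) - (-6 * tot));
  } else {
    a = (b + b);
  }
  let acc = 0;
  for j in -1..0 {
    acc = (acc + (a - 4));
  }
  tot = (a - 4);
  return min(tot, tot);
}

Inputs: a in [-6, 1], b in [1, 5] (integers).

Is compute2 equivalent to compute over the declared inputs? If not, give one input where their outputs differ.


Consider the input a=-6, b=5.
compute: tmp=-1, then ((tmp - b) <= min(a, a)) is true, then a=10, then acc=0, then (i=-1), then acc=6, then tmp=6, then returns 6
compute2: tot=-1, then (!(((tot * b) - 0) <= min(a, a))) is true, then tot=-6, then acc=0, then (j=-1), then acc=-10, then tot=-10, then returns -10
6 vs -10 — the two versions disagree here.
verdict: not equivalent; witness: a=-6, b=5


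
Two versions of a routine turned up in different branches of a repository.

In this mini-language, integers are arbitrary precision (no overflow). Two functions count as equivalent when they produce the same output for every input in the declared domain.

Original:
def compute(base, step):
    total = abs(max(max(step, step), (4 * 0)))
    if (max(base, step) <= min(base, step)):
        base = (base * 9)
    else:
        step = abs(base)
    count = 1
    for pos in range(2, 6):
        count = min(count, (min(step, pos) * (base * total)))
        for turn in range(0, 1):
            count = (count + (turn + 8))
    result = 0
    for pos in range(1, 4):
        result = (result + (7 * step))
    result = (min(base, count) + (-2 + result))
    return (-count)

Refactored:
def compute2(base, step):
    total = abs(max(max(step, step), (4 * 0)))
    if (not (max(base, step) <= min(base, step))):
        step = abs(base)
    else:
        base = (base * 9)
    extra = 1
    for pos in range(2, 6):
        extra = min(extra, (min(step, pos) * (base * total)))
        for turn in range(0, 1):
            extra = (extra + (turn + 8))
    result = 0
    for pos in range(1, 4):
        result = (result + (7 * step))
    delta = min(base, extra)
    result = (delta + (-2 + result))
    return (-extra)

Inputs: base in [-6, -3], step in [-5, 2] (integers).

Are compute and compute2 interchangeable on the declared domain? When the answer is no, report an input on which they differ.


This is a faithful refactor — local variable names differ; and boolean connective usage differs; and statement counts differ, but the computed results match everywhere.
Spot check at base=-3, step=-4 — compute: total becomes 0; next (max(base, step) <= min(base, step)) evaluates to false; next step becomes 3; next count becomes 1; next at pos=2:; next count becomes 0; next at turn=0:; next count becomes 8; next at pos=3:; next count becomes 0; next at turn=0:; next count becomes 8; next at pos=4:; next count becomes 0; next at turn=0:; next count becomes 8; next at pos=5:; next count becomes 0; next at turn=0:; next count becomes 8; next result becomes 0; next at pos=1:; next result becomes 21; next at pos=2:; next result becomes 42; next at pos=3:; next result becomes 63; next result becomes 58; next final value -8. compute2: total becomes 0; next (not (max(base, step) <= min(base, step))) evaluates to true; next step becomes 3; next extra becomes 1; next at pos=2:; next extra becomes 0; next at turn=0:; next extra becomes 8; next at pos=3:; next extra becomes 0; next at turn=0:; next extra becomes 8; next at pos=4:; next extra becomes 0; next at turn=0:; next extra becomes 8; next at pos=5:; next extra becomes 0; next at turn=0:; next extra becomes 8; next result becomes 0; next at pos=1:; next result becomes 21; next at pos=2:; next result becomes 42; next at pos=3:; next result becomes 63; next delta becomes -3; next result becomes 58; next final value -8. Both give -8.
Across all 32 domain points the two functions coincide.
verdict: equivalent


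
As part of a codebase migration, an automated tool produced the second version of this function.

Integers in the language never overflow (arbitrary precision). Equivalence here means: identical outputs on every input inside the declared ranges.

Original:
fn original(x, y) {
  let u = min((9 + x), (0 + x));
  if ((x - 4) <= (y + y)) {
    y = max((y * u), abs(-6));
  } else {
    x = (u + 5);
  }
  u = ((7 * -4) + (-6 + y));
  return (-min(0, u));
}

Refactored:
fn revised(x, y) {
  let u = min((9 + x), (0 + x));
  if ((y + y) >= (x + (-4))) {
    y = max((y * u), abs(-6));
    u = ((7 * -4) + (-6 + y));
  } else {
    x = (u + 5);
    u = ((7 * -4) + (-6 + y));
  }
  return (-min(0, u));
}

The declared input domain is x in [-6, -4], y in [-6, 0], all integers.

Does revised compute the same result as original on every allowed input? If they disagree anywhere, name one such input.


Side by side, the visible changes include: statement counts differ, plus comparison usage differs, plus arithmetic usage differs, plus constant usage differs.
As a probe, take x=-4, y=-2: original runs u = -4; ((x - 4) <= (y + y)) -> true; y = 8; u = -26; return 26; revised runs u = -4; ((y + y) >= (x + (-4))) -> true; y = 8; u = -26; return 26; both end at 26.
Every one of the 21 inputs gives matching results.
verdict: equivalent


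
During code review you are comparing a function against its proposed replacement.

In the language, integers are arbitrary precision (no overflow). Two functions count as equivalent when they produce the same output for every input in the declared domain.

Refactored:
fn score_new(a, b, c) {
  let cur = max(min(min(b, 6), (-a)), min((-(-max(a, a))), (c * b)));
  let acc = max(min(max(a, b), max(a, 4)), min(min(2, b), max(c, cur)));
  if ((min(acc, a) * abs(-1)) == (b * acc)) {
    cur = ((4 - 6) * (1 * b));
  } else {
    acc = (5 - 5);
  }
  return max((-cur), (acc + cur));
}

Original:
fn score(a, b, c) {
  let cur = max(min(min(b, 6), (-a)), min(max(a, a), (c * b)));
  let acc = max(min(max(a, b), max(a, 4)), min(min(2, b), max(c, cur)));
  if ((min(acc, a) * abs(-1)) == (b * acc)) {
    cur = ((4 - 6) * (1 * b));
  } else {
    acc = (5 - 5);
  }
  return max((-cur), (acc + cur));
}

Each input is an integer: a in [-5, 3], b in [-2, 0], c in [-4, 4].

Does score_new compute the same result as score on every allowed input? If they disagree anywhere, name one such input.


Differences: same computation, different form — yet all 243 inputs agree.
verdict: equivalent


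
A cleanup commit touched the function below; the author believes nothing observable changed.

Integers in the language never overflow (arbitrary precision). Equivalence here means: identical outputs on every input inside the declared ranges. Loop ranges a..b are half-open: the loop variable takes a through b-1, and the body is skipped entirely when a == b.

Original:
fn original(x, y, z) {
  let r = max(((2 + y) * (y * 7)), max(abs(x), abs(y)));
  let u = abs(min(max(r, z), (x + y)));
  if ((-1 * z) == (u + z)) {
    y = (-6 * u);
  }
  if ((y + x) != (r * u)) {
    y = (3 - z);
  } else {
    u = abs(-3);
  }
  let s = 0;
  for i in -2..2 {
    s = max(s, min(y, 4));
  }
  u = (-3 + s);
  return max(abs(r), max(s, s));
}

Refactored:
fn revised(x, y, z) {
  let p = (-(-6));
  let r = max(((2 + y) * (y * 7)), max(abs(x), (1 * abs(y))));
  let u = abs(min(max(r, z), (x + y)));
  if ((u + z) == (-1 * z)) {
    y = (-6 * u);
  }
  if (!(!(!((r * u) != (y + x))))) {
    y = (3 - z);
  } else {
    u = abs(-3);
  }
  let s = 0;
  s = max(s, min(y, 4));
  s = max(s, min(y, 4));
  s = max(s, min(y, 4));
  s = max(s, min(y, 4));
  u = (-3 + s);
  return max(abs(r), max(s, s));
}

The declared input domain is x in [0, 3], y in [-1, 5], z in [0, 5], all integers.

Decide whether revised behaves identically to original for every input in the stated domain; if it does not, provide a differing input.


Input x=0, y=-1, z=0: 3 from original versus 1 from revised.
verdict: not equivalent; witness: x=0, y=-1, z=0


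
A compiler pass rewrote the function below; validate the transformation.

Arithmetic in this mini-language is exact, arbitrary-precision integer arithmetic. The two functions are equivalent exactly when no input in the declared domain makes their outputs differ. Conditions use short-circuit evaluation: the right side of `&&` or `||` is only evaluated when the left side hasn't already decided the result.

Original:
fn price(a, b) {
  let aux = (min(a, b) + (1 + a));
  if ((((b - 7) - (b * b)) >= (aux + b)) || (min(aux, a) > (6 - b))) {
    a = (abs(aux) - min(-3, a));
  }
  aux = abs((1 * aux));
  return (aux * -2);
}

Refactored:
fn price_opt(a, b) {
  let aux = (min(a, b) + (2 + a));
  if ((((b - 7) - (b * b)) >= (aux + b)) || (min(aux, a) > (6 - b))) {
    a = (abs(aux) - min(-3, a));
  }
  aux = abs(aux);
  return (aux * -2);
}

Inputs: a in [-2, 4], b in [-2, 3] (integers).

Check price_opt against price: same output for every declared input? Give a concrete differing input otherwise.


Take a=-2, b=-2.
price: aux = -3; ((((b - 7) - (b * b)) >= (aux + b)) || (min(aux, a) > (6 - b))) -> false; aux = 3; return -6
price_opt: aux = -2; ((((b - 7) - (b * b)) >= (aux + b)) || (min(aux, a) > (6 - b))) -> false; aux = 2; return -4
-6 against -4: the behavior changed.
verdict: not equivalent; witness: a=-2, b=-2


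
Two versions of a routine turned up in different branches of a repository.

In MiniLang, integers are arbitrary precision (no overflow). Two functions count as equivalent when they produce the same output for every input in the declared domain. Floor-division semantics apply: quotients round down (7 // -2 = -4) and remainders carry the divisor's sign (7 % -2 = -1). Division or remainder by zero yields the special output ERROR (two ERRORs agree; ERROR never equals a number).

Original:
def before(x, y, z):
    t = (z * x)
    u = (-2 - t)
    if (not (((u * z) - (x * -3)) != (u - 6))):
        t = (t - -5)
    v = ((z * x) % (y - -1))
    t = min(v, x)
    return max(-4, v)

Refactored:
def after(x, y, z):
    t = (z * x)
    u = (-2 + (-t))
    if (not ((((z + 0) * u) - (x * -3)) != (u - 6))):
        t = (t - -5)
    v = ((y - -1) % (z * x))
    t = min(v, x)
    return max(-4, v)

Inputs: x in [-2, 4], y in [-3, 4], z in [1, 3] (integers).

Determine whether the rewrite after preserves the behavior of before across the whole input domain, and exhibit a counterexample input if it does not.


Not equivalent: x=-2, y=-3, z=2 separates them (0 vs -2).
before: t becomes -4; next u becomes 2; next (not (((u * z) - (x * -3)) != (u - 6))) evaluates to false; next v becomes 0; next t becomes -2; next final value 0
after: t becomes -4; next u becomes 2; next (not ((((z + 0) * u) - (x * -3)) != (u - 6))) evaluates to false; next v becomes -2; next t becomes -2; next final value -2
verdict: not equivalent; witness: x=-2, y=-3, z=2


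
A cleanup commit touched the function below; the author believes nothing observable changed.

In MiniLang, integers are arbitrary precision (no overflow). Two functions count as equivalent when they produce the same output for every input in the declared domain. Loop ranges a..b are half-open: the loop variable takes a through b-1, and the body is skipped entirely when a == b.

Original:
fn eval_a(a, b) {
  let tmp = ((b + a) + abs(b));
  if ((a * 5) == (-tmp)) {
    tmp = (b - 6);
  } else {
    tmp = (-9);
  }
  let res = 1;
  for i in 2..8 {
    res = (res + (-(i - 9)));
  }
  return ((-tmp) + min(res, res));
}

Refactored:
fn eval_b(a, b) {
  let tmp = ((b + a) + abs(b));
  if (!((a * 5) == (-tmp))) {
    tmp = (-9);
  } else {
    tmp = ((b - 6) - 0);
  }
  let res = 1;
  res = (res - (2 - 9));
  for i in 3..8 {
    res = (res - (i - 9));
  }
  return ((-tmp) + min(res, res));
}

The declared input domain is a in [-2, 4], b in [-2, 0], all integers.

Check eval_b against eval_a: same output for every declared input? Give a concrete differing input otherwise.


Side by side, the visible changes include: boolean connective usage differs, and loop structure differs, and constant usage differs, and arithmetic usage differs, and statement counts differ.
One worked example (a=-2, b=-2) — eval_a: tmp becomes -2; next ((a * 5) == (-tmp)) evaluates to false; next tmp becomes -9; next res becomes 1; next at i=2:; next res becomes 8; next at i=3:; next res becomes 14; next at i=4:; next res becomes 19; next at i=5:; next res becomes 23; next at i=6:; next res becomes 26; next at i=7:; next res becomes 28; next final value 37; eval_b: tmp becomes -2; next (!((a * 5) == (-tmp))) evaluates to true; next tmp becomes -9; next res becomes 1; next res becomes 8; next at i=3:; next res becomes 14; next at i=4:; next res becomes 19; next at i=5:; next res becomes 23; next at i=6:; next res becomes 26; next at i=7:; next res becomes 28; next final value 37; agreement on 37.
Across all 21 domain points the two functions coincide.
verdict: equivalent


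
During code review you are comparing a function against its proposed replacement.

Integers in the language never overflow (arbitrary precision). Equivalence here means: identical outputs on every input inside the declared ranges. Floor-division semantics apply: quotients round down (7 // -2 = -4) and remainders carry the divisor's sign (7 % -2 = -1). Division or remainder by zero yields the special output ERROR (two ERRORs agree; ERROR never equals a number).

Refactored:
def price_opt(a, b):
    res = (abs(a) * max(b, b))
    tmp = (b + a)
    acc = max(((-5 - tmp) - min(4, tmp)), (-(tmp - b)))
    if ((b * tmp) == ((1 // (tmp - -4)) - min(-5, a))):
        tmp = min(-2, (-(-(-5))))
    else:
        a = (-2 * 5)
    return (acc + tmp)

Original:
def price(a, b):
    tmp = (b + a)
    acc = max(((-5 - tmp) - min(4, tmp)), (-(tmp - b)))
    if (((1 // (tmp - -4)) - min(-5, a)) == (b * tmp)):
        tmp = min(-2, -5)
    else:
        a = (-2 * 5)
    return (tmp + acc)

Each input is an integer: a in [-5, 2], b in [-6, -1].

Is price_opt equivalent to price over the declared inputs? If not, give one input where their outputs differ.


Equivalent — the differences include arithmetic usage differs; also min/max/abs usage differs; also local variable names differ; also statement counts differ, yet no declared input distinguishes the two.
As a probe, take a=-3, b=-5: price runs tmp = -8; acc = 11; (((1 // (tmp - -4)) - min(-5, a)) == (b * tmp)) -> false; a = -10; return 3; price_opt runs res = -15; tmp = -8; acc = 11; ((b * tmp) == ((1 // (tmp - -4)) - min(-5, a))) -> false; a = -10; return 3; both end at 3.
Checked all 48 inputs in the declared domain: the outputs agree on every one.
verdict: equivalent


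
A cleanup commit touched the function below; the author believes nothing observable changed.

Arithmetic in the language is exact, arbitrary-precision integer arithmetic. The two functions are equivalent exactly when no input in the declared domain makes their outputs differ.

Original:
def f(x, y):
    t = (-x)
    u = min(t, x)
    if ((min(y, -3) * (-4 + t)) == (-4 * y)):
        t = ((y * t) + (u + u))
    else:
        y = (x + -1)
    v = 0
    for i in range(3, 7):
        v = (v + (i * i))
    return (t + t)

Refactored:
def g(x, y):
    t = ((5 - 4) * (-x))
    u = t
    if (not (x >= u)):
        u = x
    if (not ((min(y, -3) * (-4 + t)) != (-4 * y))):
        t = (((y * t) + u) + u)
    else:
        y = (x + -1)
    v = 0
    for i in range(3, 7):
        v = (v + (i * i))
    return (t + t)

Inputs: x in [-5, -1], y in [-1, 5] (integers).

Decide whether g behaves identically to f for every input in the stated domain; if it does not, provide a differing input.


The two are interchangeable: comparison usage differs; and min/max/abs usage differs; and arithmetic usage differs; and boolean connective usage differs; and branching structure differs; and statement counts differ; and constant usage differs, and every declared input agrees.
Spot check at x=-3, y=-1 — f: t=3, then u=-3, then ((min(y, -3) * (-4 + t)) == (-4 * y)) is false, then y=-4, then v=0, then (i=3), then v=9, then (i=4), then v=25, then (i=5), then v=50, then (i=6), then v=86, then returns 6. g: t=3, then u=3, then (not (x >= u)) is true, then u=-3, then (not ((min(y, -3) * (-4 + t)) != (-4 * y))) is false, then y=-4, then v=0, then (i=3), then v=9, then (i=4), then v=25, then (i=5), then v=50, then (i=6), then v=86, then returns 6. Both give 6.
An exhaustive pass over the 35 declared inputs shows identical outputs.
verdict: equivalent


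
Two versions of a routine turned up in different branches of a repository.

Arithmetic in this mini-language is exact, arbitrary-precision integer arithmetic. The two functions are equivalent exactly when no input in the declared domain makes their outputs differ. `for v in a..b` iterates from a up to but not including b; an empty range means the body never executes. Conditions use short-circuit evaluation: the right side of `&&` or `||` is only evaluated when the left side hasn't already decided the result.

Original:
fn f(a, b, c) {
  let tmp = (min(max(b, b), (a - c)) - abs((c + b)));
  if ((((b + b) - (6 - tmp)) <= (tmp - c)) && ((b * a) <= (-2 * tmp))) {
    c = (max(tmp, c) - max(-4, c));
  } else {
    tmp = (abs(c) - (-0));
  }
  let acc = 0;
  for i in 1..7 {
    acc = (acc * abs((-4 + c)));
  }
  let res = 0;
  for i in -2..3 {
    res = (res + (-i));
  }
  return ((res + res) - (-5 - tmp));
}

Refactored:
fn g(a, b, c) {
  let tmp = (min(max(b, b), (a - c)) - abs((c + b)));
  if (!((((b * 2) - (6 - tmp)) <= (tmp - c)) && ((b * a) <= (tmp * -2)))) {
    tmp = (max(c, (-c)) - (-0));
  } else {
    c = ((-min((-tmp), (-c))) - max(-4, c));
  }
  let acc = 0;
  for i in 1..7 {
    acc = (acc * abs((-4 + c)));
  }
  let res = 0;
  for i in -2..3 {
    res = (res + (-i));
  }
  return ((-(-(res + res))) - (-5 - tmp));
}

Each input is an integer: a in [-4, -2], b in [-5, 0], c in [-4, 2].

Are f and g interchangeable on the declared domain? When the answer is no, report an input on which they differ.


Side by side, the visible changes include: min/max/abs usage differs; arithmetic usage differs; constant usage differs; boolean connective usage differs.
One worked example (a=-4, b=-4, c=-2) — f: tmp=-10, then ((((b + b) - (6 - tmp)) <= (tmp - c)) && ((b * a) <= (-2 * tmp))) is true, then c=0, then acc=0, then (i=1), then acc=0, then (i=2), then acc=0, then (i=3), then acc=0, then (i=4), then acc=0, then (i=5), then acc=0, then (i=6), then acc=0, then res=0, then (i=-2), then res=2, then (i=-1), then res=3, then (i=0), then res=3, then (i=1), then res=2, then (i=2), then res=0, then returns -5; g: tmp=-10, then (!((((b * 2) - (6 - tmp)) <= (tmp - c)) && ((b * a) <= (tmp * -2)))) is false, then c=0, then acc=0, then (i=1), then acc=0, then (i=2), then acc=0, then (i=3), then acc=0, then (i=4), then acc=0, then (i=5), then acc=0, then (i=6), then acc=0, then res=0, then (i=-2), then res=2, then (i=-1), then res=3, then (i=0), then res=3, then (i=1), then res=2, then (i=2), then res=0, then returns -5; agreement on -5.
An exhaustive pass over the 126 declared inputs shows identical outputs.
verdict: equivalent


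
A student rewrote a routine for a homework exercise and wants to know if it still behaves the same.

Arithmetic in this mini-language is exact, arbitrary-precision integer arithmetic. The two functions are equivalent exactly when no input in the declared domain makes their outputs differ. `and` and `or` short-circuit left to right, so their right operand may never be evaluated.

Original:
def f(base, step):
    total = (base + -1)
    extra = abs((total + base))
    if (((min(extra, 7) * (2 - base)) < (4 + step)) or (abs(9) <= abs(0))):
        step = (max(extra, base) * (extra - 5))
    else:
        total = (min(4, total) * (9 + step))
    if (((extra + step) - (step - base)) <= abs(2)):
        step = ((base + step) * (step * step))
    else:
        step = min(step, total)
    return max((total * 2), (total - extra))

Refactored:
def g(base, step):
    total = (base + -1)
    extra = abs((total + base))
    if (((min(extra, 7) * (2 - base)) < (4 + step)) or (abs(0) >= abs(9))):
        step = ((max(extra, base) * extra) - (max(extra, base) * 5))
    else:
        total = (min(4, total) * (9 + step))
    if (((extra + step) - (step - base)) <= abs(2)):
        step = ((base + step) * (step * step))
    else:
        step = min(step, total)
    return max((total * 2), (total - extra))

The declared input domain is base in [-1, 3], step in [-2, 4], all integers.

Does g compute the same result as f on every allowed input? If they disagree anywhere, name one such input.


Side by side, the visible changes include: arithmetic usage differs, and min/max/abs usage differs, and comparison usage differs.
Tracing base=0, step=-2: f: total=-1, then extra=1, then (((min(extra, 7) * (2 - base)) < (4 + step)) or (abs(9) <= abs(0))) is false, then total=-7, then (((extra + step) - (step - base)) <= abs(2)) is true, then step=-8, then returns -8 | g: total=-1, then extra=1, then (((min(extra, 7) * (2 - base)) < (4 + step)) or (abs(0) >= abs(9))) is false, then total=-7, then (((extra + step) - (step - base)) <= abs(2)) is true, then step=-8, then returns -8 — matching result -8.
Sweeping the whole domain (35 inputs) finds no disagreement.
verdict: equivalent


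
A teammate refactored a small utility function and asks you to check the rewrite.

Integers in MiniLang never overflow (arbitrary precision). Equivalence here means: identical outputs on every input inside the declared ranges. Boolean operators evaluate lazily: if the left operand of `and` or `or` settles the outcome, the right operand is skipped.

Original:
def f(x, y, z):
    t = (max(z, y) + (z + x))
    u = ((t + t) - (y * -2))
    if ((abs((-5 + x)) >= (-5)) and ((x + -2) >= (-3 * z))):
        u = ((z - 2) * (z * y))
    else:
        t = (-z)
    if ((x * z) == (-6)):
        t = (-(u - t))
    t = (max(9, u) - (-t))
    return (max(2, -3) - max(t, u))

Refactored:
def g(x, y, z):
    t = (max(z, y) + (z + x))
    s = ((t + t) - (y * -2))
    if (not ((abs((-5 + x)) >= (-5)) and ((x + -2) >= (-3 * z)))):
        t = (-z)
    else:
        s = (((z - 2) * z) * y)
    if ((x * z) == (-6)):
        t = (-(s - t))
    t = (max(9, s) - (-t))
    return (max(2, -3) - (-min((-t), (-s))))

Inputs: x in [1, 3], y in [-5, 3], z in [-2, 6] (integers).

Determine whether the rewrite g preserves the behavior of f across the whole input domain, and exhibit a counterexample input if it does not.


The two versions differ — the changes include min/max/abs usage differs; boolean connective usage differs; local variable names differ.
Tracing x=3, y=1, z=6: f: t=15, then u=32, then ((abs((-5 + x)) >= (-5)) and ((x + -2) >= (-3 * z))) is true, then u=24, then ((x * z) == (-6)) is false, then t=39, then returns -37 | g: t=15, then s=32, then (not ((abs((-5 + x)) >= (-5)) and ((x + -2) >= (-3 * z)))) is false, then s=24, then ((x * z) == (-6)) is false, then t=39, then returns -37 — matching result -37.
Every one of the 243 inputs gives matching results.
verdict: equivalent
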